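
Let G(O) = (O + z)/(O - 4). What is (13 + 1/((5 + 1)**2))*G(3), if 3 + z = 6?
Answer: -469/6 ≈ -78.167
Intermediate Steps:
z = 3 (z = -3 + 6 = 3)
G(O) = (3 + O)/(-4 + O) (G(O) = (O + 3)/(O - 4) = (3 + O)/(-4 + O))
(13 + 1/((5 + 1)**2))*G(3) = (13 + 1/((5 + 1)**2))*((3 + 3)/(-4 + 3)) = (13 + 1/(6**2))*(6/(-1)) = (13 + 1/36)*(-1*6) = (13 + 1/36)*(-6) = (469/36)*(-6) = -469/6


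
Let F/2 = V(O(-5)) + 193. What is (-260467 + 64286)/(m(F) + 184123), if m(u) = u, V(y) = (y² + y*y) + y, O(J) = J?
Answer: -196181/184599 ≈ -1.0627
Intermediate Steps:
V(y) = y + 2*y² (V(y) = (y² + y²) + y = 2*y² + y = y + 2*y²)
F = 476 (F = 2*(-5*(1 + 2*(-5)) + 193) = 2*(-5*(1 - 10) + 193) = 2*(-5*(-9) + 193) = 2*(45 + 193) = 2*238 = 476)
(-260467 + 64286)/(m(F) + 184123) = (-260467 + 64286)/(476 + 184123) = -196181/184599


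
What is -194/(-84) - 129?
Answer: -5321/42 ≈ -126.69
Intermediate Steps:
-194/(-84) - 129 = -194*(-1)/84 - 129 = -2*(-97/84) - 129 = 97/42 - 129 = -5321/42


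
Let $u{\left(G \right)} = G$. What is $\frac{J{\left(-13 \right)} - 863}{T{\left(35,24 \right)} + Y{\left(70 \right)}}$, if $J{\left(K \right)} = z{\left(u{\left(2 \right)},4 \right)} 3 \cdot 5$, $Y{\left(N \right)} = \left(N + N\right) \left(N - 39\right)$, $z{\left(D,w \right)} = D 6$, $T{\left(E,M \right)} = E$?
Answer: $- \frac{683}{4375} \approx -0.15611$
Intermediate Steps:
$z{\left(D,w \right)} = 6 D$
$Y{\left(N \right)} = 2 N \left(-39 + N\right)$
$J{\left(K \right)} = 180$ ($J{\left(K \right)} = 6 \cdot 2 \cdot 3 \cdot 5 = 12 \cdot 3 \cdot 5 = 36 \cdot 5 = 180$)
$\frac{J{\left(-13 \right)} - 863}{T{\left(35,24 \right)} + Y{\left(70 \right)}} = \frac{180 - 863}{35 + 2 \cdot 70 \left(-39 + 70\right)} = - \frac{683}{35 + 2 \cdot 70 \cdot 31} = - \frac{683}{35 + 4340} = - \frac{683}{4375}$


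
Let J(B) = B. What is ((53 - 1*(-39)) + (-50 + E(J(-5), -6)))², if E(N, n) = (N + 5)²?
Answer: 1764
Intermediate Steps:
E(N, n) = (5 + N)²
((53 - 1*(-39)) + (-50 + E(J(-5), -6)))² = ((53 - 1*(-39)) + (-50 + (5 - 5)²))² = ((53 + 39) + (-50 + 0²))² = (92 + (-50 + 0))² = (92 - 50)² = 42² = 1764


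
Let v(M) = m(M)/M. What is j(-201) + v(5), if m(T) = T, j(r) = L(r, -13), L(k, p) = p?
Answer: -12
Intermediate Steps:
j(r) = -13
v(M) = 1 (v(M) = M/M = 1)
j(-201) + v(5) = -13 + 1 = -12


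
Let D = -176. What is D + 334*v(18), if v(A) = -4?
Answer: -1512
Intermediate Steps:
D + 334*v(18) = -176 + 334*(-4) = -176 - 1336 = -1512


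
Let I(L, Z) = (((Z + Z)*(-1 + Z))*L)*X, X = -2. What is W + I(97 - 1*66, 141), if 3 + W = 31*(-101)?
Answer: -2450894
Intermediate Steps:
W = -3134 (W = -3 + 31*(-101) = -3 - 3131 = -3134)
I(L, Z) = -4*L*Z*(-1 + Z) (I(L, Z) = (((Z + Z)*(-1 + Z))*L)*(-2) = (((2*Z)*(-1 + Z))*L)*(-2) = ((2*Z*(-1 + Z))*L)*(-2) = (2*L*Z*(-1 + Z))*(-2) = -4*L*Z*(-1 + Z))
W + I(97 - 1*66, 141) = -3134 + 4*(97 - 1*66)*141*(1 - 1*141) = -3134 + 4*(97 - 66)*141*(1 - 141) = -3134 + 4*31*141*(-140) = -3134 - 2447760 = -2450894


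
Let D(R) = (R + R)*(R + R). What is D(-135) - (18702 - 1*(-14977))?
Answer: 39221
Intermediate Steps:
D(R) = 4*R² (D(R) = (2*R)*(2*R) = 4*R²)
D(-135) - (18702 - 1*(-14977)) = 4*(-135)² - (18702 - 1*(-14977)) = 4*18225 - (18702 + 14977) = 72900 - 1*33679 = 72900 - 33679 = 39221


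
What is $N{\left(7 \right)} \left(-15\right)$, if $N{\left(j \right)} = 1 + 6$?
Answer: $-105$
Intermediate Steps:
$N{\left(j \right)} = 7$
$N{\left(7 \right)} \left(-15\right) = 7 \left(-15\right) = -105$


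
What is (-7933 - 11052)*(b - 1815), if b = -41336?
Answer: 819221735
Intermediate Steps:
(-7933 - 11052)*(b - 1815) = (-7933 - 11052)*(-41336 - 1815) = -18985*(-43151) = 819221735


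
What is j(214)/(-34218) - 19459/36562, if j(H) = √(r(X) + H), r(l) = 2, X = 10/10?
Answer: -19459/36562 - √6/5703 ≈ -0.53265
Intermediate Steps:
X = 1 (X = 10*(⅒) = 1)
j(H) = √(2 + H)
j(214)/(-34218) - 19459/36562 = √(2 + 214)/(-34218) - 19459/36562 = √216*(-1/34218) - 19459*1/36562 = (6*√6)*(-1/34218) - 19459/36562 = -√6/5703 - 19459/36562 = -19459/36562 - √6/5703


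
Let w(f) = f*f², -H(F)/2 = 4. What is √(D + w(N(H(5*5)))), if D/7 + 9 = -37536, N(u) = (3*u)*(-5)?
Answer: √1465185 ≈ 1210.4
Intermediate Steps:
H(F) = -8 (H(F) = -2*4 = -8)
N(u) = -15*u
D = -262815 (D = -63 + 7*(-37536) = -63 - 262752 = -262815)
w(f) = f³
√(D + w(N(H(5*5)))) = √(-262815 + (-15*(-8))³) = √(-262815 + 120³) = √(-262815 + 1728000) = √1465185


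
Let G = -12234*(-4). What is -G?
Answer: -48936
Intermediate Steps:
G = 48936
-G = -1*48936 = -48936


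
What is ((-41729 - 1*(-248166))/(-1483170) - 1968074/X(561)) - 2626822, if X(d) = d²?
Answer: -408721140962017399/155594915190 ≈ -2.6268e+6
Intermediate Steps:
((-41729 - 1*(-248166))/(-1483170) - 1968074/X(561)) - 2626822 = ((-41729 - 1*(-248166))/(-1483170) - 1968074/(561²)) - 2626822 = ((-41729 + 248166)*(-1/1483170) - 1968074/314721) - 2626822 = (206437*(-1/1483170) - 1968074*1/314721) - 2626822 = (-206437/1483170 - 1968074/314721) - 2626822 = -994652791219/155594915190 - 2626822 = -408721140962017399/155594915190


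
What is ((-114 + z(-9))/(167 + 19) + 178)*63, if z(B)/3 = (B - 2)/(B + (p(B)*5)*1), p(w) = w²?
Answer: 2771489/248 ≈ 11175.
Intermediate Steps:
z(B) = 3*(-2 + B)/(B + 5*B²) (z(B) = 3*((B - 2)/(B + (B²*5)*1)) = 3*((-2 + B)/(B + (5*B²)*1)) = 3*((-2 + B)/(B + 5*B²)) = 3*(-2 + B)/(B + 5*B²))
((-114 + z(-9))/(167 + 19) + 178)*63 = ((-114 + 3*(-2 - 9)/(-9*(1 + 5*(-9))))/(167 + 19) + 178)*63 = ((-114 + 3*(-⅑)*(-11)/(1 - 45))/186 + 178)*63 = ((-114 + 3*(-⅑)*(-11)/(-44))*(1/186) + 178)*63 = ((-114 + 3*(-⅑)*(-1/44)*(-11))*(1/186) + 178)*63 = ((-114 - 1/12)*(1/186) + 178)*63 = (-1369/12*1/186 + 178)*63 = (-1369/2232 + 178)*63 = (395927/2232)*63 = 2771489/248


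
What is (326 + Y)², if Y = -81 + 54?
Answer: 89401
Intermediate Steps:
Y = -27
(326 + Y)² = (326 - 27)² = 299² = 89401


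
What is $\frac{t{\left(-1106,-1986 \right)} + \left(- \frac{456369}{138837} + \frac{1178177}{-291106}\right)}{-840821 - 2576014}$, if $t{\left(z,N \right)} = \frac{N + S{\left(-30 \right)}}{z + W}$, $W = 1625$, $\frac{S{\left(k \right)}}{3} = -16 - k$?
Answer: $\frac{5164766947957}{1592704579525863834} \approx 3.2428 \cdot 10^{-6}$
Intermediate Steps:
$S{\left(k \right)} = -48 - 3 k$ ($S{\left(k \right)} = 3 \left(-16 - k\right) = -48 - 3 k$)
$t{\left(z,N \right)} = \frac{42 + N}{1625 + z}$ ($t{\left(z,N \right)} = \frac{N - -42}{z + 1625} = \frac{N + \left(-48 + 90\right)}{1625 + z} = \frac{N + 42}{1625 + z} = \frac{42 + N}{1625 + z}$)
$\frac{t{\left(-1106,-1986 \right)} + \left(- \frac{456369}{138837} + \frac{1178177}{-291106}\right)}{-840821 - 2576014} = \frac{\frac{42 - 1986}{1625 - 1106} + \left(- \frac{456369}{138837} + \frac{1178177}{-291106}\right)}{-840821 - 2576014} = \frac{\frac{1}{519} \left(-1944\right) + \left(\left(-456369\right) \frac{1}{138837} + 1178177 \left(- \frac{1}{291106}\right)\right)}{-3416835} = \left(\frac{1}{519} \left(-1944\right) - \frac{98808771421}{13472094574}\right) \left(- \frac{1}{3416835}\right) = \left(- \frac{648}{173} - \frac{98808771421}{13472094574}\right) \left(- \frac{1}{3416835}\right) = \left(- \frac{25823834739785}{2330672361302}\right) \left(- \frac{1}{3416835}\right) = \frac{5164766947957}{1592704579525863834}$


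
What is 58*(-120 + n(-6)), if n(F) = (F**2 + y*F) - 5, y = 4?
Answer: -6554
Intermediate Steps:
n(F) = -5 + F**2 + 4*F (n(F) = (F**2 + 4*F) - 5 = -5 + F**2 + 4*F)
58*(-120 + n(-6)) = 58*(-120 + (-5 + (-6)**2 + 4*(-6))) = 58*(-120 + (-5 + 36 - 24)) = 58*(-120 + 7) = 58*(-113) = -6554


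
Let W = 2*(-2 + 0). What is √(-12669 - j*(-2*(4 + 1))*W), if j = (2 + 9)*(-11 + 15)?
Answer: I*√14429 ≈ 120.12*I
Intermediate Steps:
W = -4 (W = 2*(-2) = -4)
j = 44 (j = 11*4 = 44)
√(-12669 - j*(-2*(4 + 1))*W) = √(-12669 - 44*(-2*(4 + 1))*(-4)) = √(-12669 - 44*(-2*5)*(-4)) = √(-12669 - 44*(-10)*(-4)) = √(-12669 - (-440)*(-4)) = √(-12669 - 1*1760) = √(-12669 - 1760) = √(-14429) = I*√14429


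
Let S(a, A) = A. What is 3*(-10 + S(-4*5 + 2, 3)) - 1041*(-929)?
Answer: 967068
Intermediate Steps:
3*(-10 + S(-4*5 + 2, 3)) - 1041*(-929) = 3*(-10 + 3) - 1041*(-929) = 3*(-7) + 967089 = -21 + 967089 = 967068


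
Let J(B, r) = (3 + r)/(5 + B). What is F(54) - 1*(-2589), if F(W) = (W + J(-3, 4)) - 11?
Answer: 5271/2 ≈ 2635.5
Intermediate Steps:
J(B, r) = (3 + r)/(5 + B)
F(W) = -15/2 + W (F(W) = (W + (3 + 4)/(5 - 3)) - 11 = (W + 7/2) - 11 = (7/2 + W) - 11 = -15/2 + W)
F(54) - 1*(-2589) = (-15/2 + 54) - 1*(-2589) = 93/2 + 2589 = 5271/2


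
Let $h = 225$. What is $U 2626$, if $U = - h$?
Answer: $-590850$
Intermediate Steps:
$U = -225$ ($U = \left(-1\right) 225 = -225$)
$U 2626 = \left(-225\right) 2626 = -590850$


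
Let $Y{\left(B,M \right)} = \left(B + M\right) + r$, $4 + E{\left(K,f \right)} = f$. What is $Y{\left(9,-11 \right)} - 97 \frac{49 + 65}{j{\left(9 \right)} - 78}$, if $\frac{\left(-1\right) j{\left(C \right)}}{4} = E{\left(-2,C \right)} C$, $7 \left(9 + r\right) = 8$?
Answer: $\frac{9934}{301} \approx 33.003$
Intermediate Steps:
$r = - \frac{55}{7}$ ($r = -9 + \frac{1}{7} \cdot 8 = -9 + \frac{8}{7} = - \frac{55}{7} \approx -7.8571$)
$E{\left(K,f \right)} = -4 + f$
$j{\left(C \right)} = - 4 C \left(-4 + C\right)$ ($j{\left(C \right)} = - 4 \left(-4 + C\right) C = - 4 C \left(-4 + C\right)$)
$Y{\left(B,M \right)} = - \frac{55}{7} + B + M$ ($Y{\left(B,M \right)} = \left(B + M\right) - \frac{55}{7} = - \frac{55}{7} + B + M$)
$Y{\left(9,-11 \right)} - 97 \frac{49 + 65}{j{\left(9 \right)} - 78} = \left(- \frac{55}{7} + 9 - 11\right) - 97 \frac{49 + 65}{4 \cdot 9 \left(4 - 9\right) - 78} = - \frac{69}{7} - 97 \frac{114}{4 \cdot 9 \left(4 - 9\right) - 78} = - \frac{69}{7} - 97 \frac{114}{4 \cdot 9 \left(-5\right) - 78} = - \frac{69}{7} - 97 \frac{114}{-180 - 78} = - \frac{69}{7} - 97 \frac{114}{-258} = - \frac{69}{7} - 97 \cdot 114 \left(- \frac{1}{258}\right) = - \frac{69}{7} - - \frac{1843}{43} = - \frac{69}{7} + \frac{1843}{43} = \frac{9934}{301}$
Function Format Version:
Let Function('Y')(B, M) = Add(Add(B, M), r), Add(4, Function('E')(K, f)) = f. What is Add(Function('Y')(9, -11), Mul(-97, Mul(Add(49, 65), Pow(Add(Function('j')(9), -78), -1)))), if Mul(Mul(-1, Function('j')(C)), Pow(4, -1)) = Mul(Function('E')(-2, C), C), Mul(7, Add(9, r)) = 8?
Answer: Rational(9934, 301) ≈ 33.003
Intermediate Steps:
r = Rational(-55, 7) (r = Add(-9, Mul(Rational(1, 7), 8)) = Add(-9, Rational(8, 7)) = Rational(-55, 7) ≈ -7.8571)
Function('E')(K, f) = Add(-4, f)
Function('j')(C) = Mul(-4, C, Add(-4, C)) (Function('j')(C) = Mul(-4, Mul(Add(-4, C), C)) = Mul(-4, Mul(C, Add(-4, C))) = Mul(-4, C, Add(-4, C)))
Function('Y')(B, M) = Add(Rational(-55, 7), B, M) (Function('Y')(B, M) = Add(Add(B, M), Rational(-55, 7)) = Add(Rational(-55, 7), B, M))
Add(Function('Y')(9, -11), Mul(-97, Mul(Add(49, 65), Pow(Add(Function('j')(9), -78), -1)))) = Add(Add(Rational(-55, 7), 9, -11), Mul(-97, Mul(Add(49, 65), Pow(Add(Mul(4, 9, Add(4, Mul(-1, 9))), -78), -1)))) = Add(Rational(-69, 7), Mul(-97, Mul(114, Pow(Add(Mul(4, 9, Add(4, -9)), -78), -1)))) = Add(Rational(-69, 7), Mul(-97, Mul(114, Pow(Add(Mul(4, 9, -5), -78), -1)))) = Add(Rational(-69, 7), Mul(-97, Mul(114, Pow(Add(-180, -78), -1)))) = Add(Rational(-69, 7), Mul(-97, Mul(114, Pow(-258, -1)))) = Add(Rational(-69, 7), Mul(-97, Mul(114, Rational(-1, 258)))) = Add(Rational(-69, 7), Mul(-97, Rational(-19, 43))) = Add(Rational(-69, 7), Rational(1843, 43)) = Rational(9934, 301)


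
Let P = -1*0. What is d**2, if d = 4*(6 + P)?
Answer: 576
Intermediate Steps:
P = 0
d = 24 (d = 4*(6 + 0) = 4*6 = 24)
d**2 = 24**2 = 576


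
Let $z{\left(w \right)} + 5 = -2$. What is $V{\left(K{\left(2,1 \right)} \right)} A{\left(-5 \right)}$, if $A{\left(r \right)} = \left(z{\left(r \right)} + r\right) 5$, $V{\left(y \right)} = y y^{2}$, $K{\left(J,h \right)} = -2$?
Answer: $480$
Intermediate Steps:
$z{\left(w \right)} = -7$ ($z{\left(w \right)} = -5 - 2 = -7$)
$V{\left(y \right)} = y^{3}$
$A{\left(r \right)} = -35 + 5 r$ ($A{\left(r \right)} = \left(-7 + r\right) 5 = -35 + 5 r$)
$V{\left(K{\left(2,1 \right)} \right)} A{\left(-5 \right)} = \left(-2\right)^{3} \left(-35 + 5 \left(-5\right)\right) = - 8 \left(-35 - 25\right) = \left(-8\right) \left(-60\right) = 480$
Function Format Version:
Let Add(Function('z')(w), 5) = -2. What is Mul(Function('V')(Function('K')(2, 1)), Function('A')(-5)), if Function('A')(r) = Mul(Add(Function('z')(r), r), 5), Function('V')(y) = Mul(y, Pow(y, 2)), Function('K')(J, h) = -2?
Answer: 480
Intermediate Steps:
Function('z')(w) = -7 (Function('z')(w) = Add(-5, -2) = -7)
Function('V')(y) = Pow(y, 3)
Function('A')(r) = Add(-35, Mul(5, r)) (Function('A')(r) = Mul(Add(-7, r), 5) = Add(-35, Mul(5, r)))
Mul(Function('V')(Function('K')(2, 1)), Function('A')(-5)) = Mul(Pow(-2, 3), Add(-35, Mul(5, -5))) = Mul(-8, Add(-35, -25)) = Mul(-8, -60) = 480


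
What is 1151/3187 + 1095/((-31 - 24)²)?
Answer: 1394308/1928135 ≈ 0.72314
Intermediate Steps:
1151/3187 + 1095/((-31 - 24)²) = 1151*(1/3187) + 1095/((-55)²) = 1151/3187 + 1095/3025 = 1151/3187 + 1095*(1/3025) = 1151/3187 + 219/605 = 1394308/1928135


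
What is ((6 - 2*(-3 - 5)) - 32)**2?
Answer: 100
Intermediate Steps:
((6 - 2*(-3 - 5)) - 32)**2 = ((6 - 2*(-8)) - 32)**2 = ((6 + 16) - 32)**2 = (22 - 32)**2 = (-10)**2 = 100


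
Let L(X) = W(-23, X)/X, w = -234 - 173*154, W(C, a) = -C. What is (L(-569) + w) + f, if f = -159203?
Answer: -105878974/569 ≈ -1.8608e+5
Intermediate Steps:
w = -26876 (w = -234 - 26642 = -26876)
L(X) = 23/X (L(X) = (-1*(-23))/X = 23/X)
(L(-569) + w) + f = (23/(-569) - 26876) - 159203 = (23*(-1/569) - 26876) - 159203 = (-23/569 - 26876) - 159203 = -15292467/569 - 159203 = -105878974/569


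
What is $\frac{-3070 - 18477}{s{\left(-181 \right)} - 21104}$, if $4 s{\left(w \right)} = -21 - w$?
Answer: $\frac{21547}{21064} \approx 1.0229$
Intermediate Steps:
$s{\left(w \right)} = - \frac{21}{4} - \frac{w}{4}$ ($s{\left(w \right)} = \frac{-21 - w}{4} = - \frac{21}{4} - \frac{w}{4}$)
$\frac{-3070 - 18477}{s{\left(-181 \right)} - 21104} = \frac{-3070 - 18477}{\left(- \frac{21}{4} - - \frac{181}{4}\right) - 21104} = - \frac{21547}{\left(- \frac{21}{4} + \frac{181}{4}\right) - 21104} = - \frac{21547}{40 - 21104} = - \frac{21547}{-21064} = \left(-21547\right) \left(- \frac{1}{21064}\right) = \frac{21547}{21064}$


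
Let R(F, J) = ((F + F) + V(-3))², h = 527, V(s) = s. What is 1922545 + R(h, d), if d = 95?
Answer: 3027146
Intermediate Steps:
R(F, J) = (-3 + 2*F)² (R(F, J) = ((F + F) - 3)² = (2*F - 3)² = (-3 + 2*F)²)
1922545 + R(h, d) = 1922545 + (-3 + 2*527)² = 1922545 + (-3 + 1054)² = 1922545 + 1051² = 1922545 + 1104601 = 3027146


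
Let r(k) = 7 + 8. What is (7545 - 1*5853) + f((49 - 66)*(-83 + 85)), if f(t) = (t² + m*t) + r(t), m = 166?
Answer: -2781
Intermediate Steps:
r(k) = 15
f(t) = 15 + t² + 166*t (f(t) = (t² + 166*t) + 15 = 15 + t² + 166*t)
(7545 - 1*5853) + f((49 - 66)*(-83 + 85)) = (7545 - 1*5853) + (15 + ((49 - 66)*(-83 + 85))² + 166*((49 - 66)*(-83 + 85))) = (7545 - 5853) + (15 + (-17*2)² + 166*(-17*2)) = 1692 + (15 + (-34)² + 166*(-34)) = 1692 + (15 + 1156 - 5644) = 1692 - 4473 = -2781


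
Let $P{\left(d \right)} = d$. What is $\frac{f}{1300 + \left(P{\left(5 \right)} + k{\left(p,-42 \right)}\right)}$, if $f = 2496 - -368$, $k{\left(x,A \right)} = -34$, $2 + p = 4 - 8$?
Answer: $\frac{2864}{1271} \approx 2.2533$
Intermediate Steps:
$p = -6$ ($p = -2 + \left(4 - 8\right) = -2 - 4 = -6$)
$f = 2864$ ($f = 2496 + 368 = 2864$)
$\frac{f}{1300 + \left(P{\left(5 \right)} + k{\left(p,-42 \right)}\right)} = \frac{2864}{1300 + \left(5 - 34\right)} = \frac{2864}{1300 - 29} = \frac{2864}{1271}$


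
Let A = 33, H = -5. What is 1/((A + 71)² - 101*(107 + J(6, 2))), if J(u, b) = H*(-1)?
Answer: -1/496 ≈ -0.0020161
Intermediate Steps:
J(u, b) = 5 (J(u, b) = -5*(-1) = 5)
1/((A + 71)² - 101*(107 + J(6, 2))) = 1/((33 + 71)² - 101*(107 + 5)) = 1/(104² - 101*112) = 1/(10816 - 11312) = 1/(-496) = -1/496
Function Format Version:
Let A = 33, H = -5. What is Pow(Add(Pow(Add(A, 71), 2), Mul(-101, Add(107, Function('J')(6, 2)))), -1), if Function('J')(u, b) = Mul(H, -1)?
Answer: Rational(-1, 496) ≈ -0.0020161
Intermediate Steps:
Function('J')(u, b) = 5 (Function('J')(u, b) = Mul(-5, -1) = 5)
Pow(Add(Pow(Add(A, 71), 2), Mul(-101, Add(107, Function('J')(6, 2)))), -1) = Pow(Add(Pow(Add(33, 71), 2), Mul(-101, Add(107, 5))), -1) = Pow(Add(Pow(104, 2), Mul(-101, 112)), -1) = Pow(Add(10816, -11312), -1) = Pow(-496, -1) = Rational(-1, 496)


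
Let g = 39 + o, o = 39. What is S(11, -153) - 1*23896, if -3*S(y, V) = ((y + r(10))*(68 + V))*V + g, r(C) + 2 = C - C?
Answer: -62937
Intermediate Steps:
r(C) = -2 (r(C) = -2 + (C - C) = -2 + 0 = -2)
g = 78 (g = 39 + 39 = 78)
S(y, V) = -26 - V*(-2 + y)*(68 + V)/3 (S(y, V) = -(((y - 2)*(68 + V))*V + 78)/3 = -(((-2 + y)*(68 + V))*V + 78)/3 = -(V*(-2 + y)*(68 + V) + 78)/3 = -(78 + V*(-2 + y)*(68 + V))/3 = -26 - V*(-2 + y)*(68 + V)/3)
S(11, -153) - 1*23896 = (-26 + (⅔)*(-153)² + (136/3)*(-153) - 68/3*(-153)*11 - ⅓*11*(-153)²) - 1*23896 = (-26 + (⅔)*23409 - 6936 + 38148 - ⅓*11*23409) - 23896 = (-26 + 15606 - 6936 + 38148 - 85833) - 23896 = -39041 - 23896 = -62937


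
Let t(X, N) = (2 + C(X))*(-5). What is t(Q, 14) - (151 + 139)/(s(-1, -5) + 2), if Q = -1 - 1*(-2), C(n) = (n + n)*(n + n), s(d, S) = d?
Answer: -320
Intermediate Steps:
C(n) = 4*n² (C(n) = (2*n)*(2*n) = 4*n²)
Q = 1 (Q = -1 + 2 = 1)
t(X, N) = -10 - 20*X² (t(X, N) = (2 + 4*X²)*(-5) = -10 - 20*X²)
t(Q, 14) - (151 + 139)/(s(-1, -5) + 2) = (-10 - 20*1²) - (151 + 139)/(-1 + 2) = (-10 - 20*1) - 290/1 = (-10 - 20) - 290 = -30 - 1*290 = -30 - 290 = -320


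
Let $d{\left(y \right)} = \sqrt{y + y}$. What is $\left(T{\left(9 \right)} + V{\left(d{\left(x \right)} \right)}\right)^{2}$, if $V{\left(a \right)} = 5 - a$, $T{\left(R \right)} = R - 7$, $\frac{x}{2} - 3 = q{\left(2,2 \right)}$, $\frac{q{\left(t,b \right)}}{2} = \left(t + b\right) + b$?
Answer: $109 - 28 \sqrt{15} \approx 0.55647$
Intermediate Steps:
$q{\left(t,b \right)} = 2 t + 4 b$ ($q{\left(t,b \right)} = 2 \left(\left(t + b\right) + b\right) = 2 \left(\left(b + t\right) + b\right) = 2 \left(t + 2 b\right) = 2 t + 4 b$)
$x = 30$ ($x = 6 + 2 \left(2 \cdot 2 + 4 \cdot 2\right) = 6 + 2 \left(4 + 8\right) = 6 + 2 \cdot 12 = 6 + 24 = 30$)
$T{\left(R \right)} = -7 + R$ ($T{\left(R \right)} = R - 7 = -7 + R$)
$d{\left(y \right)} = \sqrt{2} \sqrt{y}$ ($d{\left(y \right)} = \sqrt{2 y} = \sqrt{2} \sqrt{y}$)
$\left(T{\left(9 \right)} + V{\left(d{\left(x \right)} \right)}\right)^{2} = \left(\left(-7 + 9\right) + \left(5 - \sqrt{2} \sqrt{30}\right)\right)^{2} = \left(2 + \left(5 - 2 \sqrt{15}\right)\right)^{2} = \left(7 - 2 \sqrt{15}\right)^{2}$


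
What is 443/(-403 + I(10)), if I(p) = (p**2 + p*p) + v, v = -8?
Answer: -443/211 ≈ -2.0995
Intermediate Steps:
I(p) = -8 + 2*p**2 (I(p) = (p**2 + p*p) - 8 = (p**2 + p**2) - 8 = 2*p**2 - 8 = -8 + 2*p**2)
443/(-403 + I(10)) = 443/(-403 + (-8 + 2*10**2)) = 443/(-403 + (-8 + 2*100)) = 443/(-403 + (-8 + 200)) = 443/(-403 + 192) = 443/(-211) = -1/211*443 = -443/211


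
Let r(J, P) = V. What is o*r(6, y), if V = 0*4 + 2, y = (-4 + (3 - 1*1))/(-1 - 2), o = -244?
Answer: -488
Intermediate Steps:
y = ⅔ (y = (-4 + (3 - 1))/(-3) = (-4 + 2)*(-⅓) = -2*(-⅓) = ⅔ ≈ 0.66667)
V = 2 (V = 0 + 2 = 2)
r(J, P) = 2
o*r(6, y) = -244*2 = -488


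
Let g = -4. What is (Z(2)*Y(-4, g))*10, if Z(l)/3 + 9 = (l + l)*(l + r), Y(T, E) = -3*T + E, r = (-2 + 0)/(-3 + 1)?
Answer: 720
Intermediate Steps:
r = 1 (r = -2/(-2) = -2*(-½) = 1)
Y(T, E) = E - 3*T
Z(l) = -27 + 6*l*(1 + l) (Z(l) = -27 + 3*((l + l)*(l + 1)) = -27 + 3*((2*l)*(1 + l)) = -27 + 3*(2*l*(1 + l)) = -27 + 6*l*(1 + l))
(Z(2)*Y(-4, g))*10 = ((-27 + 6*2 + 6*2²)*(-4 - 3*(-4)))*10 = ((-27 + 12 + 6*4)*(-4 + 12))*10 = ((-27 + 12 + 24)*8)*10 = (9*8)*10 = 72*10 = 720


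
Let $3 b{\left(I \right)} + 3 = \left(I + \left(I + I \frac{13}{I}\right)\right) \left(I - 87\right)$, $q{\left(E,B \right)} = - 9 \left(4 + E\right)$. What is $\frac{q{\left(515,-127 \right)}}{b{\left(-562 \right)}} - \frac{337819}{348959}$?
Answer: $- \frac{248469622951}{251612001524} \approx -0.98751$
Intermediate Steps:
$q{\left(E,B \right)} = -36 - 9 E$
$b{\left(I \right)} = -1 + \frac{\left(-87 + I\right) \left(13 + 2 I\right)}{3}$ ($b{\left(I \right)} = -1 + \frac{\left(I + \left(I + I \frac{13}{I}\right)\right) \left(I - 87\right)}{3} = -1 + \frac{\left(I + \left(I + 13\right)\right) \left(-87 + I\right)}{3} = -1 + \frac{\left(I + \left(13 + I\right)\right) \left(-87 + I\right)}{3} = -1 + \frac{\left(13 + 2 I\right) \left(-87 + I\right)}{3} = -1 + \frac{\left(-87 + I\right) \left(13 + 2 I\right)}{3}$)
$\frac{q{\left(515,-127 \right)}}{b{\left(-562 \right)}} - \frac{337819}{348959} = \frac{-36 - 4635}{-378 - - \frac{90482}{3} + \frac{2 \left(-562\right)^{2}}{3}} - \frac{337819}{348959} = \frac{-36 - 4635}{-378 + \frac{90482}{3} + \frac{2}{3} \cdot 315844} - \frac{337819}{348959} = - \frac{4671}{-378 + \frac{90482}{3} + \frac{631688}{3}} - \frac{337819}{348959} = - \frac{4671}{\frac{721036}{3}} - \frac{337819}{348959} = \left(-4671\right) \frac{3}{721036} - \frac{337819}{348959} = - \frac{14013}{721036} - \frac{337819}{348959} = - \frac{248469622951}{251612001524}$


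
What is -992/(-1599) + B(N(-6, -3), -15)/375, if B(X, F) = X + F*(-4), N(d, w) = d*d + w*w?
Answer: 35993/39975 ≈ 0.90039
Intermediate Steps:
N(d, w) = d² + w²
B(X, F) = X - 4*F
-992/(-1599) + B(N(-6, -3), -15)/375 = -992/(-1599) + (((-6)² + (-3)²) - 4*(-15))/375 = -992*(-1/1599) + ((36 + 9) + 60)*(1/375) = 992/1599 + (45 + 60)*(1/375) = 992/1599 + 105*(1/375) = 992/1599 + 7/25 = 35993/39975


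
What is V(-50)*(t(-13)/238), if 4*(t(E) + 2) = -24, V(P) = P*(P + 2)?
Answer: -9600/119 ≈ -80.672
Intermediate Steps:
V(P) = P*(2 + P)
t(E) = -8 (t(E) = -2 + (¼)*(-24) = -2 - 6 = -8)
V(-50)*(t(-13)/238) = (-50*(2 - 50))*(-8/238) = (-50*(-48))*(-8*1/238) = 2400*(-4/119) = -9600/119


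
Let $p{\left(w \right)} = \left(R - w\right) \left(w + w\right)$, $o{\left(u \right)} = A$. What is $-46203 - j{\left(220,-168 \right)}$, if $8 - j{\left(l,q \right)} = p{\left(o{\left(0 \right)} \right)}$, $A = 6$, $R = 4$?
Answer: $-46235$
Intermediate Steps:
$o{\left(u \right)} = 6$
$p{\left(w \right)} = 2 w \left(4 - w\right)$ ($p{\left(w \right)} = \left(4 - w\right) \left(w + w\right) = \left(4 - w\right) 2 w = 2 w \left(4 - w\right)$)
$j{\left(l,q \right)} = 32$ ($j{\left(l,q \right)} = 8 - 2 \cdot 6 \left(4 - 6\right) = 8 - 2 \cdot 6 \left(-2\right) = 8 - -24 = 8 + 24 = 32$)
$-46203 - j{\left(220,-168 \right)} = -46203 - 32 = -46235$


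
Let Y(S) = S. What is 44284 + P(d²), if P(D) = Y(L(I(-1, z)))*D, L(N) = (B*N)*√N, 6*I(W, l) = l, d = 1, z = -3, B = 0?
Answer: 44284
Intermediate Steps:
I(W, l) = l/6
L(N) = 0 (L(N) = (0*N)*√N = 0*√N = 0)
P(D) = 0 (P(D) = 0*D = 0)
44284 + P(d²) = 44284 + 0 = 44284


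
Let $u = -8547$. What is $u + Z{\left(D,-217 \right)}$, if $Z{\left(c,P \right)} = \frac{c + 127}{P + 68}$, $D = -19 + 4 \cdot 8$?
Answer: $- \frac{1273643}{149} \approx -8547.9$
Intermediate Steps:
$D = 13$ ($D = -19 + 32 = 13$)
$Z{\left(c,P \right)} = \frac{127 + c}{68 + P}$
$u + Z{\left(D,-217 \right)} = -8547 + \frac{127 + 13}{68 - 217} = -8547 + \frac{1}{-149} \cdot 140 = -8547 - \frac{140}{149} = - \frac{1273643}{149}$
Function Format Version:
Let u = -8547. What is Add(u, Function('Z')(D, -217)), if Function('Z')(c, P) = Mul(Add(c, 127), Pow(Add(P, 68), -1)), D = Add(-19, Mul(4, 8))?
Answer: Rational(-1273643, 149) ≈ -8547.9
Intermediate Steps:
D = 13 (D = Add(-19, 32) = 13)
Function('Z')(c, P) = Mul(Pow(Add(68, P), -1), Add(127, c)) (Function('Z')(c, P) = Mul(Add(127, c), Pow(Add(68, P), -1)) = Mul(Pow(Add(68, P), -1), Add(127, c)))
Add(u, Function('Z')(D, -217)) = Add(-8547, Mul(Pow(Add(68, -217), -1), Add(127, 13))) = Add(-8547, Mul(Pow(-149, -1), 140)) = Add(-8547, Mul(Rational(-1, 149), 140)) = Add(-8547, Rational(-140, 149)) = Rational(-1273643, 149)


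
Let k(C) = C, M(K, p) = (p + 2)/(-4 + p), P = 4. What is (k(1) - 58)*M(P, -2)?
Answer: 0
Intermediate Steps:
M(K, p) = (2 + p)/(-4 + p)
(k(1) - 58)*M(P, -2) = (1 - 58)*((2 - 2)/(-4 - 2)) = -57*0/(-6) = -(-19)*0/2 = -57*0 = 0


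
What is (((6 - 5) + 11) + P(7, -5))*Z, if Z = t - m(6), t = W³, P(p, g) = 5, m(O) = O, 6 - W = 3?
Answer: 357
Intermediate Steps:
W = 3 (W = 6 - 1*3 = 6 - 3 = 3)
t = 27 (t = 3³ = 27)
Z = 21 (Z = 27 - 1*6 = 27 - 6 = 21)
(((6 - 5) + 11) + P(7, -5))*Z = (((6 - 5) + 11) + 5)*21 = ((1 + 11) + 5)*21 = (12 + 5)*21 = 17*21 = 357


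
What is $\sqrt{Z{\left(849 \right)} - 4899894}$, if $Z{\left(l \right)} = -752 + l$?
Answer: $i \sqrt{4899797} \approx 2213.5 i$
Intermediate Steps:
$\sqrt{Z{\left(849 \right)} - 4899894} = \sqrt{\left(-752 + 849\right) - 4899894} = \sqrt{97 - 4899894} = \sqrt{-4899797} = i \sqrt{4899797}$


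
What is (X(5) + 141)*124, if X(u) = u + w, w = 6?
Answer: 18848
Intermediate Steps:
X(u) = 6 + u (X(u) = u + 6 = 6 + u)
(X(5) + 141)*124 = ((6 + 5) + 141)*124 = (11 + 141)*124 = 152*124 = 18848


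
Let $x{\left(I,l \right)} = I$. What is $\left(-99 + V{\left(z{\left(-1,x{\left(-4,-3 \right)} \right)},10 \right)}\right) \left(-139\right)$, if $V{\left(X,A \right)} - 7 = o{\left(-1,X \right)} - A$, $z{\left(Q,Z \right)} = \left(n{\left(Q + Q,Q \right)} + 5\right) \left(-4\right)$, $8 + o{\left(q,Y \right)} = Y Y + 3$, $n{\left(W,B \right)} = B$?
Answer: $-20711$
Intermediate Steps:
$o{\left(q,Y \right)} = -5 + Y^{2}$ ($o{\left(q,Y \right)} = -8 + \left(Y Y + 3\right) = -8 + \left(Y^{2} + 3\right) = -8 + \left(3 + Y^{2}\right) = -5 + Y^{2}$)
$z{\left(Q,Z \right)} = -20 - 4 Q$ ($z{\left(Q,Z \right)} = \left(Q + 5\right) \left(-4\right) = \left(5 + Q\right) \left(-4\right) = -20 - 4 Q$)
$V{\left(X,A \right)} = 2 + X^{2} - A$ ($V{\left(X,A \right)} = 7 - \left(5 + A - X^{2}\right) = 2 + X^{2} - A$)
$\left(-99 + V{\left(z{\left(-1,x{\left(-4,-3 \right)} \right)},10 \right)}\right) \left(-139\right) = \left(-99 + \left(2 + \left(-20 - -4\right)^{2} - 10\right)\right) \left(-139\right) = \left(-99 + \left(2 + \left(-20 + 4\right)^{2} - 10\right)\right) \left(-139\right) = \left(-99 + \left(2 + \left(-16\right)^{2} - 10\right)\right) \left(-139\right) = \left(-99 + \left(2 + 256 - 10\right)\right) \left(-139\right) = \left(-99 + 248\right) \left(-139\right) = 149 \left(-139\right) = -20711$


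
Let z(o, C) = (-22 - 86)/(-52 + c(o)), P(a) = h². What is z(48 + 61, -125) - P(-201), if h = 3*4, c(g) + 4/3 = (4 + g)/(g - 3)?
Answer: -2359080/16621 ≈ -141.93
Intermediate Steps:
c(g) = -4/3 + (4 + g)/(-3 + g) (c(g) = -4/3 + (4 + g)/(g - 3) = -4/3 + (4 + g)/(-3 + g))
h = 12
P(a) = 144 (P(a) = 12² = 144)
z(o, C) = -108/(-52 + (24 - o)/(3*(-3 + o))) (z(o, C) = (-22 - 86)/(-52 + (24 - o)/(3*(-3 + o))) = -108/(-52 + (24 - o)/(3*(-3 + o))))
z(48 + 61, -125) - P(-201) = 324*(-3 + (48 + 61))/(-492 + 157*(48 + 61)) - 1*144 = 324*(-3 + 109)/(-492 + 157*109) - 144 = 324*106/(-492 + 17113) - 144 = 324*106/16621 - 144 = 324*(1/16621)*106 - 144 = 34344/16621 - 144 = -2359080/16621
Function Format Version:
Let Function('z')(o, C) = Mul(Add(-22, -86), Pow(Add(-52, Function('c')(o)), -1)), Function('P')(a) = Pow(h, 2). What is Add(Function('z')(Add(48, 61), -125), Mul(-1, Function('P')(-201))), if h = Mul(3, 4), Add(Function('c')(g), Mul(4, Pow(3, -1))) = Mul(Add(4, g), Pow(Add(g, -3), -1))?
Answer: Rational(-2359080, 16621) ≈ -141.93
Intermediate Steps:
Function('c')(g) = Add(Rational(-4, 3), Mul(Pow(Add(-3, g), -1), Add(4, g))) (Function('c')(g) = Add(Rational(-4, 3), Mul(Add(4, g), Pow(Add(g, -3), -1))) = Add(Rational(-4, 3), Mul(Add(4, g), Pow(Add(-3, g), -1))) = Add(Rational(-4, 3), Mul(Pow(Add(-3, g), -1), Add(4, g))))
h = 12
Function('P')(a) = 144 (Function('P')(a) = Pow(12, 2) = 144)
Function('z')(o, C) = Mul(-108, Pow(Add(-52, Mul(Rational(1, 3), Pow(Add(-3, o), -1), Add(24, Mul(-1, o)))), -1)) (Function('z')(o, C) = Mul(Add(-22, -86), Pow(Add(-52, Mul(Rational(1, 3), Pow(Add(-3, o), -1), Add(24, Mul(-1, o)))), -1)) = Mul(-108, Pow(Add(-52, Mul(Rational(1, 3), Pow(Add(-3, o), -1), Add(24, Mul(-1, o)))), -1)))
Add(Function('z')(Add(48, 61), -125), Mul(-1, Function('P')(-201))) = Add(Mul(324, Pow(Add(-492, Mul(157, Add(48, 61))), -1), Add(-3, Add(48, 61))), Mul(-1, 144)) = Add(Mul(324, Pow(Add(-492, Mul(157, 109)), -1), Add(-3, 109)), -144) = Add(Mul(324, Pow(Add(-492, 17113), -1), 106), -144) = Add(Mul(324, Pow(16621, -1), 106), -144) = Add(Mul(324, Rational(1, 16621), 106), -144) = Add(Rational(34344, 16621), -144) = Rational(-2359080, 16621)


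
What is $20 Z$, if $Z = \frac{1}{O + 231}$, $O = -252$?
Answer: $- \frac{20}{21} \approx -0.95238$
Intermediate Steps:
$Z = - \frac{1}{21}$ ($Z = \frac{1}{-252 + 231} = \frac{1}{-21} = - \frac{1}{21} \approx -0.047619$)
$20 Z = 20 \left(- \frac{1}{21}\right) = - \frac{20}{21}$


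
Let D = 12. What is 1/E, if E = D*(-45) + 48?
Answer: -1/492 ≈ -0.0020325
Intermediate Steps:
E = -492 (E = 12*(-45) + 48 = -540 + 48 = -492)
1/E = 1/(-492) = -1/492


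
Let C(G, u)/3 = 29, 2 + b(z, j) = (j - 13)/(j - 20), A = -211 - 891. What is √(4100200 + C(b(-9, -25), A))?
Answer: √4100287 ≈ 2024.9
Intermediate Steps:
A = -1102
b(z, j) = -2 + (-13 + j)/(-20 + j) (b(z, j) = -2 + (j - 13)/(j - 20) = -2 + (-13 + j)/(-20 + j))
C(G, u) = 87 (C(G, u) = 3*29 = 87)
√(4100200 + C(b(-9, -25), A)) = √(4100200 + 87) = √4100287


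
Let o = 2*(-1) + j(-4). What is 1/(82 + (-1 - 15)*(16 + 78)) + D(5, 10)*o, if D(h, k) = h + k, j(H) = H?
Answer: -127981/1422 ≈ -90.001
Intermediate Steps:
o = -6 (o = 2*(-1) - 4 = -2 - 4 = -6)
1/(82 + (-1 - 15)*(16 + 78)) + D(5, 10)*o = 1/(82 + (-1 - 15)*(16 + 78)) + (5 + 10)*(-6) = 1/(82 - 16*94) + 15*(-6) = 1/(82 - 1504) - 90 = 1/(-1422) - 90 = -1/1422 - 90 = -127981/1422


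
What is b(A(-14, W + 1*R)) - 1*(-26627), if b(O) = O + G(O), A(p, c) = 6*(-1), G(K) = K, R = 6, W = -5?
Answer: 26615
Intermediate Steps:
A(p, c) = -6
b(O) = 2*O (b(O) = O + O = 2*O)
b(A(-14, W + 1*R)) - 1*(-26627) = 2*(-6) - 1*(-26627) = -12 + 26627 = 26615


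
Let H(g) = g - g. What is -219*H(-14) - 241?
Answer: -241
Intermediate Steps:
H(g) = 0
-219*H(-14) - 241 = -219*0 - 241 = 0 - 241 = -241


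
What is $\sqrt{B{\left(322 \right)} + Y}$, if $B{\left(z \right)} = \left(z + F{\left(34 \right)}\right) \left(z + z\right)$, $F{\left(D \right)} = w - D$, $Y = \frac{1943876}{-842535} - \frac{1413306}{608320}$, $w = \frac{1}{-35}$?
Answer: $\frac{\sqrt{542060601044104440870}}{54064440} \approx 430.64$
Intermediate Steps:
$w = - \frac{1}{35} \approx -0.028571$
$Y = - \frac{237325841903}{51253089120}$ ($Y = 1943876 \left(- \frac{1}{842535}\right) - \frac{706653}{304160} = - \frac{1943876}{842535} - \frac{706653}{304160} = - \frac{237325841903}{51253089120} \approx -4.6305$)
$F{\left(D \right)} = - \frac{1}{35} - D$
$B{\left(z \right)} = 2 z \left(- \frac{1191}{35} + z\right)$ ($B{\left(z \right)} = \left(z - \frac{1191}{35}\right) \left(z + z\right) = \left(z - \frac{1191}{35}\right) 2 z = \left(- \frac{1191}{35} + z\right) 2 z = 2 z \left(- \frac{1191}{35} + z\right)$)
$\sqrt{B{\left(322 \right)} + Y} = \sqrt{\frac{2}{35} \cdot 322 \left(-1191 + 35 \cdot 322\right) - \frac{237325841903}{51253089120}} = \sqrt{\frac{2}{35} \cdot 322 \left(-1191 + 11270\right) - \frac{237325841903}{51253089120}} = \sqrt{\frac{2}{35} \cdot 322 \cdot 10079 - \frac{237325841903}{51253089120}} = \sqrt{\frac{927268}{5} - \frac{237325841903}{51253089120}} = \sqrt{\frac{9504832562582929}{51253089120}} = \frac{\sqrt{542060601044104440870}}{54064440}$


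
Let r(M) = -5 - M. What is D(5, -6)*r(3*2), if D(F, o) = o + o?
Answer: 132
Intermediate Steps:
D(F, o) = 2*o
D(5, -6)*r(3*2) = (2*(-6))*(-5 - 3*2) = -12*(-5 - 1*6) = -12*(-5 - 6) = -12*(-11) = 132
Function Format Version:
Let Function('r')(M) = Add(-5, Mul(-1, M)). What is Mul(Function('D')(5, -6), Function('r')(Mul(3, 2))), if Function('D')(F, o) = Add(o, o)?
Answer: 132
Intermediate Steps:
Function('D')(F, o) = Mul(2, o)
Mul(Function('D')(5, -6), Function('r')(Mul(3, 2))) = Mul(Mul(2, -6), Add(-5, Mul(-1, Mul(3, 2)))) = Mul(-12, Add(-5, Mul(-1, 6))) = Mul(-12, Add(-5, -6)) = Mul(-12, -11) = 132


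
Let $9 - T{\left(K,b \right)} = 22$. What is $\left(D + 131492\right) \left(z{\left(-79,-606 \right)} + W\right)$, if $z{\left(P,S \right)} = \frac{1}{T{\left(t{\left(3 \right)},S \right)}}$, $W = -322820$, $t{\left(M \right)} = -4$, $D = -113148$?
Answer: $- \frac{76983549384}{13} \approx -5.9218 \cdot 10^{9}$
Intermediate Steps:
$T{\left(K,b \right)} = -13$ ($T{\left(K,b \right)} = 9 - 22 = -13$)
$z{\left(P,S \right)} = - \frac{1}{13}$ ($z{\left(P,S \right)} = \frac{1}{-13} = - \frac{1}{13}$)
$\left(D + 131492\right) \left(z{\left(-79,-606 \right)} + W\right) = \left(-113148 + 131492\right) \left(- \frac{1}{13} - 322820\right) = 18344 \left(- \frac{4196661}{13}\right) = - \frac{76983549384}{13}$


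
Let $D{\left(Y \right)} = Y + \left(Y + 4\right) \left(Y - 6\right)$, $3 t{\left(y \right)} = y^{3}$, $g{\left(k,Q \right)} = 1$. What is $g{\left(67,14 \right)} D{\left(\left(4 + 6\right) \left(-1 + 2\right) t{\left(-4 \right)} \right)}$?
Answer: $\frac{411304}{9} \approx 45700.0$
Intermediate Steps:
$t{\left(y \right)} = \frac{y^{3}}{3}$
$D{\left(Y \right)} = Y + \left(-6 + Y\right) \left(4 + Y\right)$ ($D{\left(Y \right)} = Y + \left(4 + Y\right) \left(-6 + Y\right) = Y + \left(-6 + Y\right) \left(4 + Y\right)$)
$g{\left(67,14 \right)} D{\left(\left(4 + 6\right) \left(-1 + 2\right) t{\left(-4 \right)} \right)} = 1 \left(-24 + \left(\left(4 + 6\right) \left(-1 + 2\right) \frac{\left(-4\right)^{3}}{3}\right)^{2} - \left(4 + 6\right) \left(-1 + 2\right) \frac{\left(-4\right)^{3}}{3}\right) = 1 \left(-24 + \left(10 \cdot 1 \cdot \frac{1}{3} \left(-64\right)\right)^{2} - 10 \cdot 1 \cdot \frac{1}{3} \left(-64\right)\right) = 1 \left(-24 + \left(10 \left(- \frac{64}{3}\right)\right)^{2} - 10 \left(- \frac{64}{3}\right)\right) = 1 \left(-24 + \left(- \frac{640}{3}\right)^{2} - - \frac{640}{3}\right) = 1 \left(-24 + \frac{409600}{9} + \frac{640}{3}\right) = 1 \cdot \frac{411304}{9} = \frac{411304}{9}$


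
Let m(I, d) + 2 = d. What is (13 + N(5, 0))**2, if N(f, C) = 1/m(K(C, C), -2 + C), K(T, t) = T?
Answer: 2601/16 ≈ 162.56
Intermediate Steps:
m(I, d) = -2 + d
N(f, C) = 1/(-4 + C) (N(f, C) = 1/(-2 + (-2 + C)) = 1/(-4 + C))
(13 + N(5, 0))**2 = (13 + 1/(-4 + 0))**2 = (13 + 1/(-4))**2 = (13 - 1/4)**2 = (51/4)**2 = 2601/16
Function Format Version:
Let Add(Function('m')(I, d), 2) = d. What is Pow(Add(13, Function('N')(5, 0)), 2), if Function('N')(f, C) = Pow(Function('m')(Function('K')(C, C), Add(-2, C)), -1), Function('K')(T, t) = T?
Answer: Rational(2601, 16) ≈ 162.56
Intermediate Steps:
Function('m')(I, d) = Add(-2, d)
Function('N')(f, C) = Pow(Add(-4, C), -1) (Function('N')(f, C) = Pow(Add(-2, Add(-2, C)), -1) = Pow(Add(-4, C), -1))
Pow(Add(13, Function('N')(5, 0)), 2) = Pow(Add(13, Pow(Add(-4, 0), -1)), 2) = Pow(Add(13, Pow(-4, -1)), 2) = Pow(Add(13, Rational(-1, 4)), 2) = Pow(Rational(51, 4), 2) = Rational(2601, 16)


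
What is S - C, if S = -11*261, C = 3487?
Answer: -6358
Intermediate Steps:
S = -2871
S - C = -2871 - 1*3487 = -2871 - 3487 = -6358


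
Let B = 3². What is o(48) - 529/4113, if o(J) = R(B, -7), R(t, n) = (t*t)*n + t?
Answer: -2295583/4113 ≈ -558.13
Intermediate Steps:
B = 9
R(t, n) = t + n*t² (R(t, n) = t²*n + t = n*t² + t = t + n*t²)
o(J) = -558 (o(J) = 9*(1 - 7*9) = 9*(1 - 63) = 9*(-62) = -558)
o(48) - 529/4113 = -558 - 529/4113 = -2295583/4113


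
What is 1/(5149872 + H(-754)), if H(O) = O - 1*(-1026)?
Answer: 1/5150144 ≈ 1.9417e-7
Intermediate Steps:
H(O) = 1026 + O (H(O) = O + 1026 = 1026 + O)
1/(5149872 + H(-754)) = 1/(5149872 + (1026 - 754)) = 1/(5149872 + 272) = 1/5150144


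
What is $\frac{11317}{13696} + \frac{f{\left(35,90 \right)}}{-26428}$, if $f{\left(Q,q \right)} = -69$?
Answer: $\frac{75007675}{90489472} \approx 0.82891$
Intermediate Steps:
$\frac{11317}{13696} + \frac{f{\left(35,90 \right)}}{-26428} = \frac{11317}{13696} - \frac{69}{-26428} = 11317 \cdot \frac{1}{13696} - - \frac{69}{26428} = \frac{11317}{13696} + \frac{69}{26428} = \frac{75007675}{90489472}$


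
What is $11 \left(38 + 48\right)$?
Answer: $946$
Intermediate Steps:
$11 \left(38 + 48\right) = 11 \cdot 86 = 946$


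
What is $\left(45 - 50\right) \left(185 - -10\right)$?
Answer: $-975$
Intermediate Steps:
$\left(45 - 50\right) \left(185 - -10\right) = - 5 \left(185 + \left(-226 + 236\right)\right) = - 5 \left(185 + 10\right) = \left(-5\right) 195 = -975$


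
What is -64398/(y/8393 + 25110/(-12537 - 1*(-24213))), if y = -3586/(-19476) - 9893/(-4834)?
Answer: -1768279140191033316/59058816440017 ≈ -29941.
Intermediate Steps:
y = 26251349/11768373 (y = -3586*(-1/19476) - 9893*(-1/4834) = 1793/9738 + 9893/4834 = 26251349/11768373 ≈ 2.2307)
-64398/(y/8393 + 25110/(-12537 - 1*(-24213))) = -64398/((26251349/11768373)/8393 + 25110/(-12537 - 1*(-24213))) = -64398/((26251349/11768373)*(1/8393) + 25110/(-12537 + 24213)) = -64398/(26251349/98771954589 + 25110/11676) = -64398/(26251349/98771954589 + 25110*(1/11676)) = -64398/(26251349/98771954589 + 4185/1946) = -64398/59058816440017/27458603375742 = -64398*27458603375742/59058816440017 = -1768279140191033316/59058816440017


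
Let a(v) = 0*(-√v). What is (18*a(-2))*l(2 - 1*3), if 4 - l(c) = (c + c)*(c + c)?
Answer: 0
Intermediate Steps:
a(v) = 0
l(c) = 4 - 4*c² (l(c) = 4 - (c + c)*(c + c) = 4 - 2*c*2*c = 4 - 4*c²)
(18*a(-2))*l(2 - 1*3) = (18*0)*(4 - 4*(2 - 1*3)²) = 0*(4 - 4*(2 - 3)²) = 0*(4 - 4*(-1)²) = 0*(4 - 4*1) = 0*(4 - 4) = 0*0 = 0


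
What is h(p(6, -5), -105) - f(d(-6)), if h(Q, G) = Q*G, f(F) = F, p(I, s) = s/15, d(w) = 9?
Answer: 26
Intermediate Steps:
p(I, s) = s/15 (p(I, s) = s*(1/15) = s/15)
h(Q, G) = G*Q
h(p(6, -5), -105) - f(d(-6)) = -7*(-5) - 1*9 = -105*(-⅓) - 9 = 35 - 9 = 26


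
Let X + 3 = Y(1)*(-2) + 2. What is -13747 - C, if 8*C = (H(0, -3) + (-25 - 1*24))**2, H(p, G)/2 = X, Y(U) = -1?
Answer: -112185/8 ≈ -14023.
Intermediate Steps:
X = 1 (X = -3 + (-1*(-2) + 2) = -3 + (2 + 2) = -3 + 4 = 1)
H(p, G) = 2 (H(p, G) = 2*1 = 2)
C = 2209/8 (C = (2 + (-25 - 1*24))**2/8 = (2 + (-25 - 24))**2/8 = (2 - 49)**2/8 = (1/8)*(-47)**2 = (1/8)*2209 = 2209/8 ≈ 276.13)
-13747 - C = -13747 - 1*2209/8 = -13747 - 2209/8 = -112185/8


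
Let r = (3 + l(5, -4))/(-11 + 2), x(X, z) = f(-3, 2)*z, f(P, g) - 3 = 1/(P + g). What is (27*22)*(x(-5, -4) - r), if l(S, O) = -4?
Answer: -4818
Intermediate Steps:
f(P, g) = 3 + 1/(P + g)
x(X, z) = 2*z (x(X, z) = ((1 + 3*(-3) + 3*2)/(-3 + 2))*z = ((1 - 9 + 6)/(-1))*z = (-1*(-2))*z = 2*z)
r = ⅑ (r = (3 - 4)/(-11 + 2) = -1/(-9) = -1*(-⅑) = ⅑ ≈ 0.11111)
(27*22)*(x(-5, -4) - r) = (27*22)*(2*(-4) - 1*⅑) = 594*(-8 - ⅑) = 594*(-73/9) = -4818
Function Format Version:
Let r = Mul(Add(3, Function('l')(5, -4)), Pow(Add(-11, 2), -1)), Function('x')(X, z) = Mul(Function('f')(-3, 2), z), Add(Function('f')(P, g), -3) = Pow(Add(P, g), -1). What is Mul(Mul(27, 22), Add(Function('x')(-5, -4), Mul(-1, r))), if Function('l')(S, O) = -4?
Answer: -4818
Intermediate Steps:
Function('f')(P, g) = Add(3, Pow(Add(P, g), -1))
Function('x')(X, z) = Mul(2, z) (Function('x')(X, z) = Mul(Mul(Pow(Add(-3, 2), -1), Add(1, Mul(3, -3), Mul(3, 2))), z) = Mul(Mul(Pow(-1, -1), Add(1, -9, 6)), z) = Mul(Mul(-1, -2), z) = Mul(2, z))
r = Rational(1, 9) (r = Mul(Add(3, -4), Pow(Add(-11, 2), -1)) = Mul(-1, Pow(-9, -1)) = Mul(-1, Rational(-1, 9)) = Rational(1, 9) ≈ 0.11111)
Mul(Mul(27, 22), Add(Function('x')(-5, -4), Mul(-1, r))) = Mul(Mul(27, 22), Add(Mul(2, -4), Mul(-1, Rational(1, 9)))) = Mul(594, Add(-8, Rational(-1, 9))) = Mul(594, Rational(-73, 9)) = -4818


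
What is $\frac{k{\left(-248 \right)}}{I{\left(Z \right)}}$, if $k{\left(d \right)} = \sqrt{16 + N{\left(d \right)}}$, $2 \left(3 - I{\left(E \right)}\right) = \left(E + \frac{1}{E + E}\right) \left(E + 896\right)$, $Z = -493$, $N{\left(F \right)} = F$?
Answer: $\frac{3944 i \sqrt{58}}{195903813} \approx 0.00015332 i$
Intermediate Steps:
$I{\left(E \right)} = 3 - \frac{\left(896 + E\right) \left(E + \frac{1}{2 E}\right)}{2}$ ($I{\left(E \right)} = 3 - \frac{\left(E + \frac{1}{E + E}\right) \left(E + 896\right)}{2} = 3 - \frac{\left(E + \frac{1}{2 E}\right) \left(896 + E\right)}{2} = 3 - \frac{\left(896 + E\right) \left(E + \frac{1}{2 E}\right)}{2}$)
$k{\left(d \right)} = \sqrt{16 + d}$
$\frac{k{\left(-248 \right)}}{I{\left(Z \right)}} = \frac{\sqrt{16 - 248}}{\frac{11}{4} - -220864 - \frac{224}{-493} - \frac{\left(-493\right)^{2}}{2}} = \frac{\sqrt{-232}}{\frac{11}{4} + 220864 - - \frac{224}{493} - \frac{243049}{2}} = \frac{2 i \sqrt{58}}{\frac{11}{4} + 220864 + \frac{224}{493} - \frac{243049}{2}} = \frac{2 i \sqrt{58}}{\frac{195903813}{1972}} = 2 i \sqrt{58} \cdot \frac{1972}{195903813} = \frac{3944 i \sqrt{58}}{195903813}$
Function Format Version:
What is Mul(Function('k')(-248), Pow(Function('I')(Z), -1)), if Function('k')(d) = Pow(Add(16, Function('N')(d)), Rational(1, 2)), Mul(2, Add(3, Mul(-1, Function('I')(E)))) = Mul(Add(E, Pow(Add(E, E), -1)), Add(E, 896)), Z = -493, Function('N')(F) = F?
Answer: Mul(Rational(3944, 195903813), I, Pow(58, Rational(1, 2))) ≈ Mul(0.00015332, I)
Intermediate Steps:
Function('I')(E) = Add(3, Mul(Rational(-1, 2), Add(896, E), Add(E, Mul(Rational(1, 2), Pow(E, -1))))) (Function('I')(E) = Add(3, Mul(Rational(-1, 2), Mul(Add(E, Pow(Add(E, E), -1)), Add(E, 896)))) = Add(3, Mul(Rational(-1, 2), Mul(Add(E, Pow(Mul(2, E), -1)), Add(896, E)))) = Add(3, Mul(Rational(-1, 2), Mul(Add(E, Mul(Rational(1, 2), Pow(E, -1))), Add(896, E)))) = Add(3, Mul(Rational(-1, 2), Mul(Add(896, E), Add(E, Mul(Rational(1, 2), Pow(E, -1)))))) = Add(3, Mul(Rational(-1, 2), Add(896, E), Add(E, Mul(Rational(1, 2), Pow(E, -1))))))
Function('k')(d) = Pow(Add(16, d), Rational(1, 2))
Mul(Function('k')(-248), Pow(Function('I')(Z), -1)) = Mul(Pow(Add(16, -248), Rational(1, 2)), Pow(Add(Rational(11, 4), Mul(-448, -493), Mul(-224, Pow(-493, -1)), Mul(Rational(-1, 2), Pow(-493, 2))), -1)) = Mul(Pow(-232, Rational(1, 2)), Pow(Add(Rational(11, 4), 220864, Mul(-224, Rational(-1, 493)), Mul(Rational(-1, 2), 243049)), -1)) = Mul(Mul(2, I, Pow(58, Rational(1, 2))), Pow(Add(Rational(11, 4), 220864, Rational(224, 493), Rational(-243049, 2)), -1)) = Mul(Mul(2, I, Pow(58, Rational(1, 2))), Pow(Rational(195903813, 1972), -1)) = Mul(Mul(2, I, Pow(58, Rational(1, 2))), Rational(1972, 195903813)) = Mul(Rational(3944, 195903813), I, Pow(58, Rational(1, 2)))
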